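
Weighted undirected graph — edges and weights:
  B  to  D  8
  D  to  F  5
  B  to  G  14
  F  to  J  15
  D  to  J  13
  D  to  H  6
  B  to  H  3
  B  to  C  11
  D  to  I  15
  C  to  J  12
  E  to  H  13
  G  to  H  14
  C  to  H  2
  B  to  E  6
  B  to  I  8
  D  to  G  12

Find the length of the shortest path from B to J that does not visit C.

21

Some routes from B to J avoiding C:
B→D→J: 8 + 13 = 21
B→D→F→J: 8 + 5 + 15 = 28
B→H→D→F→J: 3 + 6 + 5 + 15 = 29
B→H→D→J: 3 + 6 + 13 = 22
Best route has total 21.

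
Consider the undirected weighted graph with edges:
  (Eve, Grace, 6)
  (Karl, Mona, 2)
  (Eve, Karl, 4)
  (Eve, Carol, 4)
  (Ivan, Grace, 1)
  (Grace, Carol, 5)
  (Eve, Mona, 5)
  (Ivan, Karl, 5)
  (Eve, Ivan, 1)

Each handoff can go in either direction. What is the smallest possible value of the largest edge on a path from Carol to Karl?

A few of the Carol→Karl routes:
Carol → Eve → Karl: max(4, 4) = 4
Carol → Grace → Ivan → Karl: max(5, 1, 5) = 5
Carol → Grace → Ivan → Eve → Mona → Karl: max(5, 1, 1, 5, 2) = 5
Carol → Grace → Ivan → Eve → Karl: max(5, 1, 1, 4) = 5
Best route has worst link 4.

4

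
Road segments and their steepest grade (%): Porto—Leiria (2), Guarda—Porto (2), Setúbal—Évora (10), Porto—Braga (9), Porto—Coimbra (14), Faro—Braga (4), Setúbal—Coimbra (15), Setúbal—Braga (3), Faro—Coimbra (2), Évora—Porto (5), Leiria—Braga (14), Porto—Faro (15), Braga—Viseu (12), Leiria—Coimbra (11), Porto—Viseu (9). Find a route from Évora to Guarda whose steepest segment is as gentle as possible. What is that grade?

5

Some routes from Évora to Guarda:
Évora → Setúbal → Braga → Leiria → Porto → Guarda: max(10, 3, 14, 2, 2) = 14
Évora → Porto → Guarda: max(5, 2) = 5
Évora → Setúbal → Braga → Porto → Guarda: max(10, 3, 9, 2) = 10
Évora → Setúbal → Braga → Faro → Coimbra → Leiria → Porto → Guarda: max(10, 3, 4, 2, 11, 2, 2) = 11
Évora → Setúbal → Braga → Viseu → Porto → Guarda: max(10, 3, 12, 9, 2) = 12
The minimum achievable maximum is 5%.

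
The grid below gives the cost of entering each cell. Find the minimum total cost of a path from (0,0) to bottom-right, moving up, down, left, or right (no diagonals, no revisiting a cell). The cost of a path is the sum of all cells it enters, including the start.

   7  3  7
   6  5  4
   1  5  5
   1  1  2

Best path: (0,0)→(1,0)→(2,0)→(3,0)→(3,1)→(3,2)
Cost: 7 + 6 + 1 + 1 + 1 + 2 = 18

18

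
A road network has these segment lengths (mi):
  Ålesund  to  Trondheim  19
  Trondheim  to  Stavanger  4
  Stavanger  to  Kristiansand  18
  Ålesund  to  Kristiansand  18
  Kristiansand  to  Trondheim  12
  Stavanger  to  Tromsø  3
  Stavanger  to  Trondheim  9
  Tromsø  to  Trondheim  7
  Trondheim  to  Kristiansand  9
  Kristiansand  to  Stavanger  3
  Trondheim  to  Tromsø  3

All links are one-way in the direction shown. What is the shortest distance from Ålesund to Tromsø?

22

Comparing a few candidate routes:
Ålesund-Trondheim-Stavanger-Tromsø: 19 + 4 + 3 = 26
Ålesund-Kristiansand-Stavanger-Tromsø: 18 + 3 + 3 = 24
Ålesund-Trondheim-Tromsø: 19 + 3 = 22
Best route has total 22 mi.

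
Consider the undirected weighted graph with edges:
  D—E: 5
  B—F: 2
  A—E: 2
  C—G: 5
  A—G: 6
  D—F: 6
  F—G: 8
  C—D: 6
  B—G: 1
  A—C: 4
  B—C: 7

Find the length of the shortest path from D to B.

8

Checking several routes:
D → C → G → B: 6 + 5 + 1 = 12
D → F → B: 6 + 2 = 8
D → C → B: 6 + 7 = 13
The minimum is 8.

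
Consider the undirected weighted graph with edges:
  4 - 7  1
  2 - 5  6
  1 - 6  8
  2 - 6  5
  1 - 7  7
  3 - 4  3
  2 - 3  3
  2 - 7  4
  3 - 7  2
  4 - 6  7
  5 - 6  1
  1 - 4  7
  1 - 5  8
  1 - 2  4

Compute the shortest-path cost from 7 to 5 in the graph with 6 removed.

Comparing a few candidate routes:
7-2-5: 4 + 6 = 10
7-1-5: 7 + 8 = 15
7-4-3-2-5: 1 + 3 + 3 + 6 = 13
7-3-2-5: 2 + 3 + 6 = 11
Shortest: 10.

10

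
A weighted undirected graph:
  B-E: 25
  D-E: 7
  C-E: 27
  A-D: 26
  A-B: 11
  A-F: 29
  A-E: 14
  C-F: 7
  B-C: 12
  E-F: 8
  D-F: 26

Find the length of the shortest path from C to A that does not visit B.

29

Some routes from C to A avoiding B:
C - F - D - E - A: 7 + 26 + 7 + 14 = 54
C - F - A: 7 + 29 = 36
C - F - E - A: 7 + 8 + 14 = 29
C - E - A: 27 + 14 = 41
C - F - E - D - A: 7 + 8 + 7 + 26 = 48
The minimum is 29.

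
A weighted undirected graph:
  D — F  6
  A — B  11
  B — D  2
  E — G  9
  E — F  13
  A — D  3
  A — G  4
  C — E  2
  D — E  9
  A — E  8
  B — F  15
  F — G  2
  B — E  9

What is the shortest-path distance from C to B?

Checking several routes:
C→E→A→D→B: 2 + 8 + 3 + 2 = 15
C→E→D→B: 2 + 9 + 2 = 13
C→E→G→A→D→B: 2 + 9 + 4 + 3 + 2 = 20
C→E→A→B: 2 + 8 + 11 = 21
C→E→B: 2 + 9 = 11
Shortest: 11.

11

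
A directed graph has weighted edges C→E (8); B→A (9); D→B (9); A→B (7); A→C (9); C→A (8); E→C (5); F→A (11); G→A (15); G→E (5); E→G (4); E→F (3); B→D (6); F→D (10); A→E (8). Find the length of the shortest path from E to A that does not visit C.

Candidate routes:
E-F-A: 3 + 11 = 14
E-F-D-B-A: 3 + 10 + 9 + 9 = 31
E-G-A: 4 + 15 = 19
Best route has total 14.

14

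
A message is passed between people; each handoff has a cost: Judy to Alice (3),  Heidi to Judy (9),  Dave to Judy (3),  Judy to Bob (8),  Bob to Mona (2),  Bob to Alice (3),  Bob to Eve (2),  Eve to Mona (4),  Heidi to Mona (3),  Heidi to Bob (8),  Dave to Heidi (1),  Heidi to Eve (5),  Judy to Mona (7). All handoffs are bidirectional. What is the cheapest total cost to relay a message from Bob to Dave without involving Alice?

6

A few of the Bob→Dave routes:
Bob - Heidi - Dave: 8 + 1 = 9
Bob - Eve - Heidi - Dave: 2 + 5 + 1 = 8
Bob - Mona - Judy - Dave: 2 + 7 + 3 = 12
Bob - Eve - Mona - Heidi - Dave: 2 + 4 + 3 + 1 = 10
Bob - Mona - Heidi - Dave: 2 + 3 + 1 = 6
Bob - Judy - Dave: 8 + 3 = 11
The minimum is 6.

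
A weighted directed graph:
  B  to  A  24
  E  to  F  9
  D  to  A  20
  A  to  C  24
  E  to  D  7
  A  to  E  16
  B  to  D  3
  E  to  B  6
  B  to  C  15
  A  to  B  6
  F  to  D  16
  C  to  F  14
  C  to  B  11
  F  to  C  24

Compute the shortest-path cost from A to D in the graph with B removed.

23

Candidate routes:
A→C→F→D: 24 + 14 + 16 = 54
A→E→D: 16 + 7 = 23
A→E→F→D: 16 + 9 + 16 = 41
Best route has total 23.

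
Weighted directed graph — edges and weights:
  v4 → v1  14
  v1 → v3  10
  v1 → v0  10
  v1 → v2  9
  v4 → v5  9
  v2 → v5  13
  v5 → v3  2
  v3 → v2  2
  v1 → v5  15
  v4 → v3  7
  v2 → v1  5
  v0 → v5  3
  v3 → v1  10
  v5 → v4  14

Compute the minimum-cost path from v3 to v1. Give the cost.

7

Candidate routes:
v3 → v2 → v1: 2 + 5 = 7
v3 → v2 → v5 → v4 → v1: 2 + 13 + 14 + 14 = 43
v3 → v1: 10
The minimum is 7.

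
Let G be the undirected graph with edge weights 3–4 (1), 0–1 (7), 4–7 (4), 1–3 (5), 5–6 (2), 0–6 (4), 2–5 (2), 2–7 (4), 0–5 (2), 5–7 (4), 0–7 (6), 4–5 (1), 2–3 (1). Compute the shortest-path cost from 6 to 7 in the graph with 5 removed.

Paths from 6 to 7 avoiding 5:
6→0→1→3→2→7: 4 + 7 + 5 + 1 + 4 = 21
6→0→7: 4 + 6 = 10
6→0→1→3→4→7: 4 + 7 + 5 + 1 + 4 = 21
Shortest: 10.

10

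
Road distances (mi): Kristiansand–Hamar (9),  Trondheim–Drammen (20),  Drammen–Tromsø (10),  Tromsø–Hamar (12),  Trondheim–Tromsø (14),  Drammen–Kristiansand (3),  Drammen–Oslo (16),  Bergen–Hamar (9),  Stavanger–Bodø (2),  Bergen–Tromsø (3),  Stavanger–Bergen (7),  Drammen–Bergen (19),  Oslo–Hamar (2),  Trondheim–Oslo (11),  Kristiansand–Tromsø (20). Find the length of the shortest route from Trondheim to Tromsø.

A few of the Trondheim→Tromsø routes:
Trondheim→Oslo→Hamar→Kristiansand→Drammen→Tromsø: 11 + 2 + 9 + 3 + 10 = 35
Trondheim→Drammen→Tromsø: 20 + 10 = 30
Trondheim→Tromsø: 14
Trondheim→Oslo→Hamar→Tromsø: 11 + 2 + 12 = 25
Trondheim→Oslo→Hamar→Bergen→Tromsø: 11 + 2 + 9 + 3 = 25
Shortest: 14 mi.

14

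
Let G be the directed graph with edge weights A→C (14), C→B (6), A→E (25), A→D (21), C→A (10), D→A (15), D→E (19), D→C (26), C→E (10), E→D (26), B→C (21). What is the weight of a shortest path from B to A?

Routes from B to A:
B → C → E → D → A: 21 + 10 + 26 + 15 = 72
B → C → A: 21 + 10 = 31
Best route has total 31.

31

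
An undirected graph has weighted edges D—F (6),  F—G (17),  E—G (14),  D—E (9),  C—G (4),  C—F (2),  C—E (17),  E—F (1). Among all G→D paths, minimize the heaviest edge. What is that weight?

Comparing a few candidate routes:
G -> C -> F -> E -> D: max(4, 2, 1, 9) = 9
G -> E -> F -> D: max(14, 1, 6) = 14
G -> E -> D: max(14, 9) = 14
G -> C -> F -> D: max(4, 2, 6) = 6
Best route has worst link 6.

6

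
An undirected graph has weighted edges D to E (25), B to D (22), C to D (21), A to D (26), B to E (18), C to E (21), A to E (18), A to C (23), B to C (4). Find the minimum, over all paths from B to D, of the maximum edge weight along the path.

Comparing a few candidate routes:
B → E → A → C → D: max(18, 18, 23, 21) = 23
B → C → E → D: max(4, 21, 25) = 25
B → E → C → D: max(18, 21, 21) = 21
B → C → A → E → D: max(4, 23, 18, 25) = 25
B → C → D: max(4, 21) = 21
B → D: max(22) = 22
Smallest bottleneck: 21.

21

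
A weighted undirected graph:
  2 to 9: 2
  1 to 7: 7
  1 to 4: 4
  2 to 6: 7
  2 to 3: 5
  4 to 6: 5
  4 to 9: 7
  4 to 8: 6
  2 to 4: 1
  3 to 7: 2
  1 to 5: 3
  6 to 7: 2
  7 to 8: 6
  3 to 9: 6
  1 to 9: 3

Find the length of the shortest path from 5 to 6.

Checking several routes:
5 - 1 - 9 - 2 - 4 - 6: 3 + 3 + 2 + 1 + 5 = 14
5 - 1 - 4 - 2 - 6: 3 + 4 + 1 + 7 = 15
5 - 1 - 4 - 6: 3 + 4 + 5 = 12
5 - 1 - 9 - 2 - 6: 3 + 3 + 2 + 7 = 15
5 - 1 - 7 - 6: 3 + 7 + 2 = 12
Shortest: 12.

12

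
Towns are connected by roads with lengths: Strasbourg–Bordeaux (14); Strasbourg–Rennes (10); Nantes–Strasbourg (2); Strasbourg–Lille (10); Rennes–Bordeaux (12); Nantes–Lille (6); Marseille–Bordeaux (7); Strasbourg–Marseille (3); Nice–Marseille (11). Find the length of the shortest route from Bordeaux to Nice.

18

Candidate routes:
Bordeaux -> Rennes -> Strasbourg -> Marseille -> Nice: 12 + 10 + 3 + 11 = 36
Bordeaux -> Strasbourg -> Marseille -> Nice: 14 + 3 + 11 = 28
Bordeaux -> Marseille -> Nice: 7 + 11 = 18
Best route has total 18.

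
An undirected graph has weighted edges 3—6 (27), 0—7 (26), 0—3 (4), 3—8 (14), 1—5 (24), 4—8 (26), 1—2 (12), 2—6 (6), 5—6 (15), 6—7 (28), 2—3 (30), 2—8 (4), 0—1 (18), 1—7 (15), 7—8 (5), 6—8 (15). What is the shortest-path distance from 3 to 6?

24

Comparing a few candidate routes:
3-8-6: 14 + 15 = 29
3-0-1-2-6: 4 + 18 + 12 + 6 = 40
3-6: 27
3-8-2-6: 14 + 4 + 6 = 24
3-2-6: 30 + 6 = 36
Shortest: 24.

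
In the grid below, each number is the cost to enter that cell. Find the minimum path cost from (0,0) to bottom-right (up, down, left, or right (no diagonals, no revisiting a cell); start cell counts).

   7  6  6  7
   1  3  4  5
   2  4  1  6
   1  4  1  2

One optimal route is [0,0] -> [1,0] -> [2,0] -> [2,1] -> [2,2] -> [3,2] -> [3,3].
Its cost is 7 + 1 + 2 + 4 + 1 + 1 + 2 = 18.

18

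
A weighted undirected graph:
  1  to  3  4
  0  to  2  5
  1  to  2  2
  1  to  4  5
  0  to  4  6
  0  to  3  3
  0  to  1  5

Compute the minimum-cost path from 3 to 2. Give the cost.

Candidate routes:
3→0→2: 3 + 5 = 8
3→0→1→2: 3 + 5 + 2 = 10
3→1→4→0→2: 4 + 5 + 6 + 5 = 20
3→0→4→1→2: 3 + 6 + 5 + 2 = 16
3→1→2: 4 + 2 = 6
3→1→0→2: 4 + 5 + 5 = 14
Shortest: 6.

6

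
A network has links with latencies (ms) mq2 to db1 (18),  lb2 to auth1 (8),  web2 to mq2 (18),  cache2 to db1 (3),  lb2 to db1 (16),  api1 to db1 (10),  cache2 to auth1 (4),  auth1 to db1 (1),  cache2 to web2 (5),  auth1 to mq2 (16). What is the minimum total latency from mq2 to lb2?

Checking several routes:
mq2→auth1→lb2: 16 + 8 = 24
mq2→db1→auth1→lb2: 18 + 1 + 8 = 27
mq2→auth1→db1→lb2: 16 + 1 + 16 = 33
Best route has total 24 ms.

24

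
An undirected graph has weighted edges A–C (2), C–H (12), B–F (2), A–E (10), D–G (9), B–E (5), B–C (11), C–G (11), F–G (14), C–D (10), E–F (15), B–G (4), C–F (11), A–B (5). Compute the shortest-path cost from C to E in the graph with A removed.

Comparing a few candidate routes:
C - G - B - E: 11 + 4 + 5 = 20
C - F - B - E: 11 + 2 + 5 = 18
C - B - F - E: 11 + 2 + 15 = 28
C - B - E: 11 + 5 = 16
C - F - E: 11 + 15 = 26
Best route has total 16.

16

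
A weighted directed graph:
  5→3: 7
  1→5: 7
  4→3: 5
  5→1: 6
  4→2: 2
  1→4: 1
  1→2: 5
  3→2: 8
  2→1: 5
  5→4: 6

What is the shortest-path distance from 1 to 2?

Comparing a few candidate routes:
1→4→2: 1 + 2 = 3
1→4→3→2: 1 + 5 + 8 = 14
1→5→4→2: 7 + 6 + 2 = 15
1→2: 5
Best route has total 3.

3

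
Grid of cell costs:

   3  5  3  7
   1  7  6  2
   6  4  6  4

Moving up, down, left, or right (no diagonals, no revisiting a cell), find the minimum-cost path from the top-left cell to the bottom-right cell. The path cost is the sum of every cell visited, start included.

Path [0,0]→[0,1]→[0,2]→[1,2]→[1,3]→[2,3]: 3 + 5 + 3 + 6 + 2 + 4 = 23.

23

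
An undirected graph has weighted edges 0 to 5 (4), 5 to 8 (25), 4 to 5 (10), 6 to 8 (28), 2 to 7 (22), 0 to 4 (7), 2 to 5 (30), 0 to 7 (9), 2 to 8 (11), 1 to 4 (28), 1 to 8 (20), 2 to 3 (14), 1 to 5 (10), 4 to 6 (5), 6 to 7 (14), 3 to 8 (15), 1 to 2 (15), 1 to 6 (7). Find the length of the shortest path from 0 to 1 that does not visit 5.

Checking several routes:
0 → 7 → 2 → 1: 9 + 22 + 15 = 46
0 → 4 → 1: 7 + 28 = 35
0 → 4 → 6 → 1: 7 + 5 + 7 = 19
0 → 7 → 6 → 1: 9 + 14 + 7 = 30
Best route has total 19.

19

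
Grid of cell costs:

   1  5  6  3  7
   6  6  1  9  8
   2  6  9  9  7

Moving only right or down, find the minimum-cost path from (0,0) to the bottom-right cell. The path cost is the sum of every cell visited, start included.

37

Take r0c0 → r0c1 → r0c2 → r0c3 → r0c4 → r1c4 → r2c4 for a total of 1 + 5 + 6 + 3 + 7 + 8 + 7 = 37.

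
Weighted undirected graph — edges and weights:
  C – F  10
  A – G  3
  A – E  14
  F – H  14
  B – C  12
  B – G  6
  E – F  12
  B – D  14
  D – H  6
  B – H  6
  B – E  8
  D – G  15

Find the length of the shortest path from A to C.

21

Checking several routes:
A -> G -> B -> H -> F -> C: 3 + 6 + 6 + 14 + 10 = 39
A -> G -> B -> C: 3 + 6 + 12 = 21
A -> E -> B -> C: 14 + 8 + 12 = 34
A -> E -> F -> C: 14 + 12 + 10 = 36
The minimum is 21.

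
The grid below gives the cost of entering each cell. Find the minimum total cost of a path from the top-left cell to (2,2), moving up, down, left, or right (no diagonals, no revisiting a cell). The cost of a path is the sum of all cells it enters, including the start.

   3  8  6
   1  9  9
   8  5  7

24

One optimal route is (0,0) → (1,0) → (2,0) → (2,1) → (2,2).
Its cost is 3 + 1 + 8 + 5 + 7 = 24.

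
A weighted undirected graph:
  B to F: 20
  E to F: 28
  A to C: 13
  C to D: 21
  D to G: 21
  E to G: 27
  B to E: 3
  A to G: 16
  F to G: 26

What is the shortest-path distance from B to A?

46

A few of the B→A routes:
B → F → G → A: 20 + 26 + 16 = 62
B → E → G → D → C → A: 3 + 27 + 21 + 21 + 13 = 85
B → E → G → A: 3 + 27 + 16 = 46
B → F → E → G → A: 20 + 28 + 27 + 16 = 91
B → E → F → G → A: 3 + 28 + 26 + 16 = 73
The minimum is 46.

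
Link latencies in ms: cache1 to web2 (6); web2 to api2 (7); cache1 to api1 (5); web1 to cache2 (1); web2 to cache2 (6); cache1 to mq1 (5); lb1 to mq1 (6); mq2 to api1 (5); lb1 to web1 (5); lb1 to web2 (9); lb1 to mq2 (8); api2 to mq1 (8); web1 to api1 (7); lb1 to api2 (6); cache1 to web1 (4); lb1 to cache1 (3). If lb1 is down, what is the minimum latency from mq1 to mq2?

Some routes from mq1 to mq2 avoiding lb1:
mq1 -> api2 -> web2 -> cache2 -> web1 -> api1 -> mq2: 8 + 7 + 6 + 1 + 7 + 5 = 34
mq1 -> cache1 -> web2 -> cache2 -> web1 -> api1 -> mq2: 5 + 6 + 6 + 1 + 7 + 5 = 30
mq1 -> cache1 -> api1 -> mq2: 5 + 5 + 5 = 15
mq1 -> api2 -> web2 -> cache1 -> api1 -> mq2: 8 + 7 + 6 + 5 + 5 = 31
mq1 -> cache1 -> web1 -> api1 -> mq2: 5 + 4 + 7 + 5 = 21
The minimum is 15 ms.

15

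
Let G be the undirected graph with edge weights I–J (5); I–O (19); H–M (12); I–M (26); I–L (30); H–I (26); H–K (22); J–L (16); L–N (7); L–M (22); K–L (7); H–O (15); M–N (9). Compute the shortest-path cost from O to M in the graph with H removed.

45

A few of the O→M routes:
O→I→L→N→M: 19 + 30 + 7 + 9 = 65
O→I→J→L→N→M: 19 + 5 + 16 + 7 + 9 = 56
O→I→M: 19 + 26 = 45
O→I→J→L→M: 19 + 5 + 16 + 22 = 62
The minimum is 45.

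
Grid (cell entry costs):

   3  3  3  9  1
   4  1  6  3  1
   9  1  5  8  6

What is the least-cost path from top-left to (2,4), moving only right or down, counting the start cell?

23

Best path: (0,0)→(0,1)→(1,1)→(1,2)→(1,3)→(1,4)→(2,4)
Cost: 3 + 3 + 1 + 6 + 3 + 1 + 6 = 23
(Top row then right column would cost 26.)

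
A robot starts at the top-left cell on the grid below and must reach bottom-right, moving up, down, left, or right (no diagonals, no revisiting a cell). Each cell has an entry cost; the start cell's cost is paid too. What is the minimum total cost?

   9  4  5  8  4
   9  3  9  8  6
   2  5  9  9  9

45

Cheapest: [0,0] [0,1] [0,2] [0,3] [0,4] [1,4] [2,4]
  9 + 4 + 5 + 8 + 4 + 6 + 9 = 45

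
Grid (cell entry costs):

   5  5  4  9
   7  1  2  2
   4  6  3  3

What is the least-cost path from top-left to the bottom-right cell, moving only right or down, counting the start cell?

18

Take r0c0 -> r0c1 -> r1c1 -> r1c2 -> r1c3 -> r2c3 for a total of 5 + 5 + 1 + 2 + 2 + 3 = 18.
For comparison, the top-then-right route costs 28.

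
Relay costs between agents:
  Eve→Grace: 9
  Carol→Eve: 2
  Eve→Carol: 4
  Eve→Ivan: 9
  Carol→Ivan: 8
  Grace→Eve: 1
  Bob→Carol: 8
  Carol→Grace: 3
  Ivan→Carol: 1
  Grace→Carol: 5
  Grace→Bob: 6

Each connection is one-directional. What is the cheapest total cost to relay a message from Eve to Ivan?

9

Paths from Eve to Ivan:
Eve → Carol → Ivan: 4 + 8 = 12
Eve → Grace → Bob → Carol → Ivan: 9 + 6 + 8 + 8 = 31
Eve → Grace → Carol → Ivan: 9 + 5 + 8 = 22
Eve → Ivan: 9
The minimum is 9.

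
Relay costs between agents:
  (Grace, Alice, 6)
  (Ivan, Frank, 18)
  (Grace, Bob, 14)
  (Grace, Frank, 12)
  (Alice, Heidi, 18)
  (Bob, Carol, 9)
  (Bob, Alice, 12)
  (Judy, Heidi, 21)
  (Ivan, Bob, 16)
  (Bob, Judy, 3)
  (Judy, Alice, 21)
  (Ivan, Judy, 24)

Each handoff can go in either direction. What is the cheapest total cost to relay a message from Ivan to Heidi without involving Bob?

Candidate routes:
Ivan-Judy-Heidi: 24 + 21 = 45
Ivan-Frank-Grace-Alice-Judy-Heidi: 18 + 12 + 6 + 21 + 21 = 78
Ivan-Frank-Grace-Alice-Heidi: 18 + 12 + 6 + 18 = 54
Ivan-Judy-Alice-Heidi: 24 + 21 + 18 = 63
Best route has total 45.

45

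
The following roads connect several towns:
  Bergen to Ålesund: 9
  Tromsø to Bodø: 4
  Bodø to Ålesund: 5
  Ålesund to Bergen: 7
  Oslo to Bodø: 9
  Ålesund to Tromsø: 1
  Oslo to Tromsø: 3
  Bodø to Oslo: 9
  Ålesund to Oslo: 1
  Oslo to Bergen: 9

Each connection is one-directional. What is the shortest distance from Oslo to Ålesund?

Paths from Oslo to Ålesund:
Oslo→Tromsø→Bodø→Ålesund: 3 + 4 + 5 = 12
Oslo→Bergen→Ålesund: 9 + 9 = 18
Oslo→Bodø→Ålesund: 9 + 5 = 14
Best route has total 12.

12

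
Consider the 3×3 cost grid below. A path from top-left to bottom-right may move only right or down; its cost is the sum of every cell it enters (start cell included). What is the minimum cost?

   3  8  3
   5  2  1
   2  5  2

Best path: [0,0] → [1,0] → [1,1] → [1,2] → [2,2]
Cost: 3 + 5 + 2 + 1 + 2 = 13
For comparison, the top-then-right route costs 17.

13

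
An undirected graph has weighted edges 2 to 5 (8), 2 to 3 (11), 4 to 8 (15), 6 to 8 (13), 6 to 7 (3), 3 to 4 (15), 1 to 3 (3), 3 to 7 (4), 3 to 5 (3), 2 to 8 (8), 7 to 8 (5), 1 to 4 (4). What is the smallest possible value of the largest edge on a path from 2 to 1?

8

Comparing a few candidate routes:
2→5→3→1: max(8, 3, 3) = 8
2→5→3→7→6→8→4→1: max(8, 3, 4, 3, 13, 15, 4) = 15
2→8→6→7→3→1: max(8, 13, 3, 4, 3) = 13
2→8→7→3→1: max(8, 5, 4, 3) = 8
2→3→1: max(11, 3) = 11
The minimum achievable maximum is 8.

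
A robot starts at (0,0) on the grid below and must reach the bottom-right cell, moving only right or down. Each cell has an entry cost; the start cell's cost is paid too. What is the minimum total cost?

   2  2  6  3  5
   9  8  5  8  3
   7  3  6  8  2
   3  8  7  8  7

Path [0,0] → [0,1] → [0,2] → [0,3] → [0,4] → [1,4] → [2,4] → [3,4]: 2 + 2 + 6 + 3 + 5 + 3 + 2 + 7 = 30.

30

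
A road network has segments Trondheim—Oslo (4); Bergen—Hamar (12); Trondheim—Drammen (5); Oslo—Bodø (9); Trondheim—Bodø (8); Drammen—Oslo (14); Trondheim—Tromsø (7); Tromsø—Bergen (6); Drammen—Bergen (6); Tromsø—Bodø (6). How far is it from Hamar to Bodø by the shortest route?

24

Some routes from Hamar to Bodø:
Hamar -> Bergen -> Drammen -> Trondheim -> Bodø: 12 + 6 + 5 + 8 = 31
Hamar -> Bergen -> Tromsø -> Trondheim -> Bodø: 12 + 6 + 7 + 8 = 33
Hamar -> Bergen -> Tromsø -> Bodø: 12 + 6 + 6 = 24
Best route has total 24.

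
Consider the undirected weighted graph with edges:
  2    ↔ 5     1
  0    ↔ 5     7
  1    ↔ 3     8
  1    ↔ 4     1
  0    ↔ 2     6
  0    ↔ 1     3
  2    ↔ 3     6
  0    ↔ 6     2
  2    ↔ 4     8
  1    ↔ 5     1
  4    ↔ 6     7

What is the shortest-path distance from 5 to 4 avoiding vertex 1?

9

Paths from 5 to 4 avoiding 1:
5 → 2 → 0 → 6 → 4: 1 + 6 + 2 + 7 = 16
5 → 2 → 4: 1 + 8 = 9
5 → 0 → 2 → 4: 7 + 6 + 8 = 21
5 → 0 → 6 → 4: 7 + 2 + 7 = 16
The minimum is 9.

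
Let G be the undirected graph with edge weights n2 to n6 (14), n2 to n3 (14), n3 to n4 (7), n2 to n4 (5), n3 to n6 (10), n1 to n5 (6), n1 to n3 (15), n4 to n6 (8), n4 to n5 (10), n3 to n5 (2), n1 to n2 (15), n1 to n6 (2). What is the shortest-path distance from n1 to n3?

8

Checking several routes:
n1 -> n6 -> n3: 2 + 10 = 12
n1 -> n3: 15
n1 -> n5 -> n3: 6 + 2 = 8
Best route has total 8.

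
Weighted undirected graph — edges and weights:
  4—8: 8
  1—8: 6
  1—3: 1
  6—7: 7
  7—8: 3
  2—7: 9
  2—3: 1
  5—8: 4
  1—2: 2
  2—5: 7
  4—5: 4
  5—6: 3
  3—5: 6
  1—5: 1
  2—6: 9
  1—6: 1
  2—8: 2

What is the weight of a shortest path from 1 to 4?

Some routes from 1 to 4:
1-5-4: 1 + 4 = 5
1-6-5-4: 1 + 3 + 4 = 8
1-3-5-4: 1 + 6 + 4 = 11
Best route has total 5.

5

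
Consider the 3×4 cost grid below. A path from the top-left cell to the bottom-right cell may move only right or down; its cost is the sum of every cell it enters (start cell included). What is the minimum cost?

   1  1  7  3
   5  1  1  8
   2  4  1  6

Path r0c0→r0c1→r1c1→r1c2→r2c2→r2c3: 1 + 1 + 1 + 1 + 1 + 6 = 11.

11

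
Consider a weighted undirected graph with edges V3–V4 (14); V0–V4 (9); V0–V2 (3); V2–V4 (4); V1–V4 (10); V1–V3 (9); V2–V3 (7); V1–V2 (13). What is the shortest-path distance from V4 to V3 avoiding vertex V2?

14

Routes from V4 to V3 avoiding V2:
V4-V3: 14
V4-V1-V3: 10 + 9 = 19
Best route has total 14.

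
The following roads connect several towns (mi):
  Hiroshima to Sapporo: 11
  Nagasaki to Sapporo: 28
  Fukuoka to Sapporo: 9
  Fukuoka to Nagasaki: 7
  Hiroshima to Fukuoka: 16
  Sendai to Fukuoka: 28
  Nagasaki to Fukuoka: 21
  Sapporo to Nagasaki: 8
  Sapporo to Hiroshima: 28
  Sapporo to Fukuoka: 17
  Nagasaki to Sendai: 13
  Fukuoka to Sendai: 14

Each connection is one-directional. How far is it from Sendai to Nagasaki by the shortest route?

Candidate routes:
Sendai→Fukuoka→Nagasaki: 28 + 7 = 35
Sendai→Fukuoka→Sapporo→Nagasaki: 28 + 9 + 8 = 45
The minimum is 35 mi.

35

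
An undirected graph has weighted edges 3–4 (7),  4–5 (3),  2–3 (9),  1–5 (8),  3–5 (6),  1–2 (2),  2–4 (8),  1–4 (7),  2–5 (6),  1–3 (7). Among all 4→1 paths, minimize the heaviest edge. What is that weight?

Comparing a few candidate routes:
4→3→1: max(7, 7) = 7
4→1: max(7) = 7
4→3→5→2→1: max(7, 6, 6, 2) = 7
4→5→2→1: max(3, 6, 2) = 6
Smallest bottleneck: 6.

6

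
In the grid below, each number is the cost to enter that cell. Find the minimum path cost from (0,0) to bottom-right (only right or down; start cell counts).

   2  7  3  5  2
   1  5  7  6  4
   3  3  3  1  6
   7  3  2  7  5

One optimal route is r0c0→r1c0→r2c0→r2c1→r2c2→r2c3→r2c4→r3c4.
Its cost is 2 + 1 + 3 + 3 + 3 + 1 + 6 + 5 = 24.
For comparison, the top-then-right route costs 34.

24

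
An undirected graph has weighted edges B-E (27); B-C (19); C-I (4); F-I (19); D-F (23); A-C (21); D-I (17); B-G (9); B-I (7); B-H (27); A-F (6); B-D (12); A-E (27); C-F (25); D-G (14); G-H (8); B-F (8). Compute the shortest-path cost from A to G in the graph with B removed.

43

A few of the A→G routes:
A → F → D → G: 6 + 23 + 14 = 43
A → F → I → D → G: 6 + 19 + 17 + 14 = 56
A → C → I → D → G: 21 + 4 + 17 + 14 = 56
The minimum is 43.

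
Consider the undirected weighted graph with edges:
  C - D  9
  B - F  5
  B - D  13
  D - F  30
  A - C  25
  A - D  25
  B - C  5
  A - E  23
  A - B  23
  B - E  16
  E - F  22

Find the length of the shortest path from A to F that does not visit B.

Routes from A to F avoiding B:
A - D - F: 25 + 30 = 55
A - E - F: 23 + 22 = 45
A - C - D - F: 25 + 9 + 30 = 64
Best route has total 45.

45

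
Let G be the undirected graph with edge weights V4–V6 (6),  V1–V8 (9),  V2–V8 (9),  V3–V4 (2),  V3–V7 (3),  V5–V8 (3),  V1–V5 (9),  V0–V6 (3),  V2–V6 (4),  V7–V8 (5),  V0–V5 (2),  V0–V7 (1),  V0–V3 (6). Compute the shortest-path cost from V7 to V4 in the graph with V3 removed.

10

A few of the V7→V4 routes:
V7 - V0 - V6 - V4: 1 + 3 + 6 = 10
V7 - V0 - V5 - V8 - V2 - V6 - V4: 1 + 2 + 3 + 9 + 4 + 6 = 25
V7 - V8 - V2 - V6 - V4: 5 + 9 + 4 + 6 = 24
V7 - V8 - V5 - V0 - V6 - V4: 5 + 3 + 2 + 3 + 6 = 19
Best route has total 10.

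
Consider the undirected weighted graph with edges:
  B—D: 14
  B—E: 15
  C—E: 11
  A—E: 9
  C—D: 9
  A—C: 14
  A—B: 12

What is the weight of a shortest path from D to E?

20

Some routes from D to E:
D - B - E: 14 + 15 = 29
D - C - E: 9 + 11 = 20
D - C - A - E: 9 + 14 + 9 = 32
Best route has total 20.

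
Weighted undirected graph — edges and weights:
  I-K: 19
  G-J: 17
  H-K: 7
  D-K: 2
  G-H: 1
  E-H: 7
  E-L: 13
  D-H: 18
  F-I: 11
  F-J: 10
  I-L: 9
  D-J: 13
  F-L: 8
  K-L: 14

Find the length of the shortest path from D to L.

16

Some routes from D to L:
D - H - E - L: 18 + 7 + 13 = 38
D - K - I - L: 2 + 19 + 9 = 30
D - K - H - E - L: 2 + 7 + 7 + 13 = 29
D - J - F - L: 13 + 10 + 8 = 31
D - H - K - L: 18 + 7 + 14 = 39
D - K - L: 2 + 14 = 16
Best route has total 16.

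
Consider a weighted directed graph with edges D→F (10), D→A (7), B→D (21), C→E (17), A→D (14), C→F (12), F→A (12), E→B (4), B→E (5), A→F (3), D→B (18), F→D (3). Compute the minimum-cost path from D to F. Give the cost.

10

Candidate routes:
D-A-F: 7 + 3 = 10
D-F: 10
The minimum is 10.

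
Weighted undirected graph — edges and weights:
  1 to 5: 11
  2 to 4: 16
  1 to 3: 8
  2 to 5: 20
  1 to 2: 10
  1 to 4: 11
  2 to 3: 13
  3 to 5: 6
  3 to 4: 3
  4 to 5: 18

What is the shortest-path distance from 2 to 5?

Checking several routes:
2 -> 1 -> 5: 10 + 11 = 21
2 -> 3 -> 5: 13 + 6 = 19
2 -> 5: 20
2 -> 1 -> 3 -> 5: 10 + 8 + 6 = 24
Shortest: 19.

19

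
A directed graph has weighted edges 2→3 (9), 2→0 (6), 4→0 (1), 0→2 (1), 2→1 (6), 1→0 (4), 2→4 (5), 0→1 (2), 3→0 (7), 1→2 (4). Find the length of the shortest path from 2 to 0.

6

Candidate routes:
2→1→0: 6 + 4 = 10
2→0: 6
2→3→0: 9 + 7 = 16
2→4→0: 5 + 1 = 6
Shortest: 6.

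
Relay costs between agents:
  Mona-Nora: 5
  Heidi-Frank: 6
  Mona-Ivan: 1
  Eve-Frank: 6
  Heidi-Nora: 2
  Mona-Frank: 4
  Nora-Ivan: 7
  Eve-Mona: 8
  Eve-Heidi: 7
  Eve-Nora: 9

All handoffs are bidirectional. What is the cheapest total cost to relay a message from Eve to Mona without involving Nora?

Routes from Eve to Mona avoiding Nora:
Eve-Frank-Mona: 6 + 4 = 10
Eve-Heidi-Frank-Mona: 7 + 6 + 4 = 17
Eve-Mona: 8
The minimum is 8.

8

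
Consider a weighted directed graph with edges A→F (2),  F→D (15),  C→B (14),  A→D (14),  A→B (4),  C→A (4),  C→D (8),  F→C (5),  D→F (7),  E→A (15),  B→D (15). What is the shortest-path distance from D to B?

Candidate routes:
D -> F -> C -> A -> B: 7 + 5 + 4 + 4 = 20
D -> F -> C -> B: 7 + 5 + 14 = 26
The minimum is 20.

20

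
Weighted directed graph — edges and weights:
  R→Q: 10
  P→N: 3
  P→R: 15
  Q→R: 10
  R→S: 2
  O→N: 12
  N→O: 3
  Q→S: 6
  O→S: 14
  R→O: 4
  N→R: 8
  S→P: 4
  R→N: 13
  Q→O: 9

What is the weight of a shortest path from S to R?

Candidate routes:
S-P-N-R: 4 + 3 + 8 = 15
S-P-R: 4 + 15 = 19
Best route has total 15.

15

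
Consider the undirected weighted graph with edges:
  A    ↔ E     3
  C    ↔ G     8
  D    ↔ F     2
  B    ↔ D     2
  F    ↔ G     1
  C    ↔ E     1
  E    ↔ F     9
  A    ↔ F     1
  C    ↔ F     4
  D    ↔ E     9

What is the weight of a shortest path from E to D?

6

Paths from E to D:
E - F - D: 9 + 2 = 11
E - A - F - D: 3 + 1 + 2 = 6
E - D: 9
E - C - G - F - D: 1 + 8 + 1 + 2 = 12
E - C - F - D: 1 + 4 + 2 = 7
The minimum is 6.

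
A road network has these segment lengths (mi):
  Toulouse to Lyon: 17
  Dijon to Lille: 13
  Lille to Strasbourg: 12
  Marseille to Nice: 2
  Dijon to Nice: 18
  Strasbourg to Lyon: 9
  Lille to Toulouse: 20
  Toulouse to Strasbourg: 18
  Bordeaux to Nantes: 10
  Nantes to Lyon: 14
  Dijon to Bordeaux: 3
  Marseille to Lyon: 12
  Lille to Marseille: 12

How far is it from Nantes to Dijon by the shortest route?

13

A few of the Nantes→Dijon routes:
Nantes -> Lyon -> Marseille -> Lille -> Dijon: 14 + 12 + 12 + 13 = 51
Nantes -> Bordeaux -> Dijon: 10 + 3 = 13
Nantes -> Lyon -> Marseille -> Nice -> Dijon: 14 + 12 + 2 + 18 = 46
Nantes -> Lyon -> Strasbourg -> Lille -> Dijon: 14 + 9 + 12 + 13 = 48
The minimum is 13 mi.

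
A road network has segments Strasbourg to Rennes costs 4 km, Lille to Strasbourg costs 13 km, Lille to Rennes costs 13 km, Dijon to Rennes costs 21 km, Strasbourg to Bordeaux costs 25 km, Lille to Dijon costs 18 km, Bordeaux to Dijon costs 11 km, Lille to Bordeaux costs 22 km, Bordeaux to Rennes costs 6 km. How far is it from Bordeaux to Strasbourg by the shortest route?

A few of the Bordeaux→Strasbourg routes:
Bordeaux→Strasbourg: 25
Bordeaux→Lille→Strasbourg: 22 + 13 = 35
Bordeaux→Rennes→Strasbourg: 6 + 4 = 10
Bordeaux→Rennes→Lille→Strasbourg: 6 + 13 + 13 = 32
Best route has total 10 km.

10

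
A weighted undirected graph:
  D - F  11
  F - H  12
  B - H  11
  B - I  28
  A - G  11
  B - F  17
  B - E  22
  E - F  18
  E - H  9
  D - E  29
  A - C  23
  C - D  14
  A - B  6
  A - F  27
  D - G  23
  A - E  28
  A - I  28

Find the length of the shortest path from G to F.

Some routes from G to F:
G -> D -> F: 23 + 11 = 34
G -> A -> B -> F: 11 + 6 + 17 = 34
G -> A -> F: 11 + 27 = 38
The minimum is 34.

34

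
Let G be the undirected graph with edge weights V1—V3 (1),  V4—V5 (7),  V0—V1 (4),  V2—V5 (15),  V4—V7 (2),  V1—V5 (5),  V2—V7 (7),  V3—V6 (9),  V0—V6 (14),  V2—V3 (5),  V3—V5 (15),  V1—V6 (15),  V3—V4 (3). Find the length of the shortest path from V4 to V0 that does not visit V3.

16

Candidate routes:
V4 → V5 → V1 → V0: 7 + 5 + 4 = 16
V4 → V7 → V2 → V5 → V1 → V6 → V0: 2 + 7 + 15 + 5 + 15 + 14 = 58
V4 → V5 → V1 → V6 → V0: 7 + 5 + 15 + 14 = 41
V4 → V7 → V2 → V5 → V1 → V0: 2 + 7 + 15 + 5 + 4 = 33
Best route has total 16.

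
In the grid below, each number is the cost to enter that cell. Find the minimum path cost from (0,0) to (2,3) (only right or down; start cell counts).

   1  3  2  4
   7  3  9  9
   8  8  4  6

25

Cheapest: r0c0 → r0c1 → r0c2 → r0c3 → r1c3 → r2c3
  1 + 3 + 2 + 4 + 9 + 6 = 25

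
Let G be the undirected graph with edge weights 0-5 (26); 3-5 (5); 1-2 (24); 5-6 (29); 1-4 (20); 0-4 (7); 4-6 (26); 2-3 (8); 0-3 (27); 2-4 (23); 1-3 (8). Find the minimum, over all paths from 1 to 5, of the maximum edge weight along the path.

Checking several routes:
1-2-3-5: max(24, 8, 5) = 24
1-2-4-0-5: max(24, 23, 7, 26) = 26
1-4-0-5: max(20, 7, 26) = 26
1-4-2-3-5: max(20, 23, 8, 5) = 23
1-3-5: max(8, 5) = 8
Smallest bottleneck: 8.

8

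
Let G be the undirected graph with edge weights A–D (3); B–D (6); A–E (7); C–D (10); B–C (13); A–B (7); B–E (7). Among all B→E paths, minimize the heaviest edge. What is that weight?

Paths from B to E:
B -> A -> E: max(7, 7) = 7
B -> C -> D -> A -> E: max(13, 10, 3, 7) = 13
B -> D -> A -> E: max(6, 3, 7) = 7
B -> E: max(7) = 7
The minimum achievable maximum is 7.

7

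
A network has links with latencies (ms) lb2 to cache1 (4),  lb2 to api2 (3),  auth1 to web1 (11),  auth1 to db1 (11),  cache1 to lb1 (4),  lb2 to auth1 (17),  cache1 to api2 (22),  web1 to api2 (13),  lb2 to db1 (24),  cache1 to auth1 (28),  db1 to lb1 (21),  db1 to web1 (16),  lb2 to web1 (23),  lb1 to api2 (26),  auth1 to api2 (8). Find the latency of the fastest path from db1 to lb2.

22

Some routes from db1 to lb2:
db1 -> auth1 -> api2 -> lb2: 11 + 8 + 3 = 22
db1 -> lb2: 24
db1 -> auth1 -> lb2: 11 + 17 = 28
Best route has total 22 ms.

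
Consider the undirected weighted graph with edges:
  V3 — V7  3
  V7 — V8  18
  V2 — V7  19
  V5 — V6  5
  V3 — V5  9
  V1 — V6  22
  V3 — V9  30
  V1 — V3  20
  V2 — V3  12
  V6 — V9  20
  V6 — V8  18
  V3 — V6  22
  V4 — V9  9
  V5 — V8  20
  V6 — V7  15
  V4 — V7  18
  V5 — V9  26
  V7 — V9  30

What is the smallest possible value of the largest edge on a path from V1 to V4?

20

Comparing a few candidate routes:
V1 -> V3 -> V2 -> V7 -> V4: max(20, 12, 19, 18) = 20
V1 -> V3 -> V2 -> V7 -> V6 -> V9 -> V4: max(20, 12, 19, 15, 20, 9) = 20
V1 -> V3 -> V2 -> V7 -> V8 -> V6 -> V9 -> V4: max(20, 12, 19, 18, 18, 20, 9) = 20
V1 -> V3 -> V2 -> V7 -> V8 -> V5 -> V6 -> V9 -> V4: max(20, 12, 19, 18, 20, 5, 20, 9) = 20
Best route has worst link 20.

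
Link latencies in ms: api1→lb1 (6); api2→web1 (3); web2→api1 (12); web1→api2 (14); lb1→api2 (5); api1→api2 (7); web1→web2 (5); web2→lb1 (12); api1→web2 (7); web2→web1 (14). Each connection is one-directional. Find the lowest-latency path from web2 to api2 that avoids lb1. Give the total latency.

19

Candidate routes:
web2 → web1 → api2: 14 + 14 = 28
web2 → api1 → api2: 12 + 7 = 19
Best route has total 19 ms.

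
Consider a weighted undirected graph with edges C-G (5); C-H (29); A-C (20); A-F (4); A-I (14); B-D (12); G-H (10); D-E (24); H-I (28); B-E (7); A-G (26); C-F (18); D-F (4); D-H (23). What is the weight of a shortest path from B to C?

Checking several routes:
B→D→H→G→C: 12 + 23 + 10 + 5 = 50
B→D→F→C: 12 + 4 + 18 = 34
B→D→F→A→C: 12 + 4 + 4 + 20 = 40
B→D→F→A→G→C: 12 + 4 + 4 + 26 + 5 = 51
B→E→D→F→A→C: 7 + 24 + 4 + 4 + 20 = 59
B→E→D→F→C: 7 + 24 + 4 + 18 = 53
Shortest: 34.

34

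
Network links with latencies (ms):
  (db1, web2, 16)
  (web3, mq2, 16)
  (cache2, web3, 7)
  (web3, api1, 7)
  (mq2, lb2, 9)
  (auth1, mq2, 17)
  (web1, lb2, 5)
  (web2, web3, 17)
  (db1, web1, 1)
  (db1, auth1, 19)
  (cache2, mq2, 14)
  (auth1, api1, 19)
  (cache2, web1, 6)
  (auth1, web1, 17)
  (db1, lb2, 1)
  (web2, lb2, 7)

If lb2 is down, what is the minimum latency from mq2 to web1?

20

Some routes from mq2 to web1 avoiding lb2:
mq2 → web3 → cache2 → web1: 16 + 7 + 6 = 29
mq2 → auth1 → web1: 17 + 17 = 34
mq2 → cache2 → web1: 14 + 6 = 20
Best route has total 20 ms.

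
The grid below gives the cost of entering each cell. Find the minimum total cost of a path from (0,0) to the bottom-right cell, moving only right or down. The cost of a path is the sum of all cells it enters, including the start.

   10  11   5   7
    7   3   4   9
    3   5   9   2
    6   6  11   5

Cheapest: [0,0] -> [1,0] -> [1,1] -> [1,2] -> [1,3] -> [2,3] -> [3,3]
  10 + 7 + 3 + 4 + 9 + 2 + 5 = 40

40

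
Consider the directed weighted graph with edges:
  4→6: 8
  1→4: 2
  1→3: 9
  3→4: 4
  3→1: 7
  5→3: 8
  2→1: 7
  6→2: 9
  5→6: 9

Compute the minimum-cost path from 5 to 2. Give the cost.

Paths from 5 to 2:
5 -> 3 -> 1 -> 4 -> 6 -> 2: 8 + 7 + 2 + 8 + 9 = 34
5 -> 3 -> 4 -> 6 -> 2: 8 + 4 + 8 + 9 = 29
5 -> 6 -> 2: 9 + 9 = 18
Shortest: 18.

18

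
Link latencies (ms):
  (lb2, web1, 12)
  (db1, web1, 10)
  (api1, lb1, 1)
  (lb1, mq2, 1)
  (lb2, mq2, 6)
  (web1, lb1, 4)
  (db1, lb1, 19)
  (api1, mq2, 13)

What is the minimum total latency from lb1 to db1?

14

Comparing a few candidate routes:
lb1 - web1 - db1: 4 + 10 = 14
lb1 - mq2 - lb2 - web1 - db1: 1 + 6 + 12 + 10 = 29
lb1 - db1: 19
Shortest: 14 ms.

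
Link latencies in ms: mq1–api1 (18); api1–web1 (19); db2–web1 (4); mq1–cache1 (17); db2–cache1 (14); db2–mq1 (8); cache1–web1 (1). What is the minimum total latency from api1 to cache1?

20

A few of the api1→cache1 routes:
api1 -> mq1 -> db2 -> web1 -> cache1: 18 + 8 + 4 + 1 = 31
api1 -> mq1 -> cache1: 18 + 17 = 35
api1 -> web1 -> db2 -> cache1: 19 + 4 + 14 = 37
api1 -> web1 -> cache1: 19 + 1 = 20
Shortest: 20 ms.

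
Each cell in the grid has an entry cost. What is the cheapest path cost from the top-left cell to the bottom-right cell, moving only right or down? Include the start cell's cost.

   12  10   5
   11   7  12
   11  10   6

45

Best path: r0c0→r0c1→r0c2→r1c2→r2c2
Cost: 12 + 10 + 5 + 12 + 6 = 45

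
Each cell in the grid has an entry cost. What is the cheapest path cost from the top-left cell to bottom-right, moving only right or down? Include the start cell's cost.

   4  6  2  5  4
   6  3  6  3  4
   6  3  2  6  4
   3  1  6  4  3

30

Best path: (0,0)→(0,1)→(1,1)→(2,1)→(3,1)→(3,2)→(3,3)→(3,4)
Cost: 4 + 6 + 3 + 3 + 1 + 6 + 4 + 3 = 30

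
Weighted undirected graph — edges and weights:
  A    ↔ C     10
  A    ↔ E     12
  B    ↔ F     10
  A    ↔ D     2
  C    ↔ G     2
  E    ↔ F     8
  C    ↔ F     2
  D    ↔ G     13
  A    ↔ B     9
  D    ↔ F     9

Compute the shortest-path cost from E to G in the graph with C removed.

27

Paths from E to G avoiding C:
E-F-D-G: 8 + 9 + 13 = 30
E-A-B-F-D-G: 12 + 9 + 10 + 9 + 13 = 53
E-F-B-A-D-G: 8 + 10 + 9 + 2 + 13 = 42
E-A-D-G: 12 + 2 + 13 = 27
Best route has total 27.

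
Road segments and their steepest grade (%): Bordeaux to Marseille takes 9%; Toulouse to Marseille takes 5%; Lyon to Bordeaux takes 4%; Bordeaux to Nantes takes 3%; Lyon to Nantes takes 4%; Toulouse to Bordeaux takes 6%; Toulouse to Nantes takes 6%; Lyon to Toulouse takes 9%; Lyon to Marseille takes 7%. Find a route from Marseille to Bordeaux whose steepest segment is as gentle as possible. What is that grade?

A few of the Marseille→Bordeaux routes:
Marseille → Toulouse → Nantes → Lyon → Bordeaux: max(5, 6, 4, 4) = 6
Marseille → Toulouse → Bordeaux: max(5, 6) = 6
Marseille → Toulouse → Nantes → Bordeaux: max(5, 6, 3) = 6
Smallest bottleneck: 6%.

6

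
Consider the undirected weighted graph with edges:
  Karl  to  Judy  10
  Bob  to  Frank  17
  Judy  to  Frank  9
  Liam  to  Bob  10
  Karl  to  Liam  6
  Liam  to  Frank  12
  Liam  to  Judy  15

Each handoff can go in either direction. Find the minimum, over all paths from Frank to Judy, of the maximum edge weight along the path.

Paths from Frank to Judy:
Frank - Liam - Karl - Judy: max(12, 6, 10) = 12
Frank - Liam - Judy: max(12, 15) = 15
Frank - Bob - Liam - Karl - Judy: max(17, 10, 6, 10) = 17
Frank - Bob - Liam - Judy: max(17, 10, 15) = 17
Frank - Judy: max(9) = 9
Smallest bottleneck: 9.

9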